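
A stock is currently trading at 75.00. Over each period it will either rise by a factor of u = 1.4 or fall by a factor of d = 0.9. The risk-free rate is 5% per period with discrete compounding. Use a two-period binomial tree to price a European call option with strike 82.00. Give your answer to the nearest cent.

Risk-neutral probability p = (1 + 0.05 − 0.9)/(1.4 − 0.9) = 0.1500/0.5000 = 0.3000
Terminal stock prices: S_uu = 147, S_ud = 94.5, S_dd = 60.75
Terminal payoffs (S − K): max(65, 0) = 65, max(12.5, 0) = 12.5, max(-21.25, 0) = 0
Node u (S = 105): V_u = 1/1.05·[0.3000·65.0000 + 0.7000·12.5000] = 26.9048
Node d (S = 67.5): V_d = 1/1.05·[0.3000·12.5000 + 0.7000·0.0000] = 3.5714
Node 0 (S = 75): V_0 = 1/1.05·[0.3000·26.9048 + 0.7000·3.5714] = 10.0680

10.07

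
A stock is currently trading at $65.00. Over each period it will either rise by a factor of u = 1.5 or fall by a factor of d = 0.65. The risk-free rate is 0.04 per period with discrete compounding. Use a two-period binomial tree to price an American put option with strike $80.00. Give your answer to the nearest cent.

Risk-neutral probability p = (1 + 0.04 − 0.65)/(1.5 − 0.65) = 0.3900/0.8500 = 0.4588
Terminal stock prices: S_uu = 146.2, S_ud = 63.38, S_dd = 27.46
Terminal payoffs (K − S): max(-66.25, 0) = 0, max(16.62, 0) = 16.62, max(52.54, 0) = 52.54
Node u (S = 97.5): continuation = 1/1.04·[0.4588·0.0000 + 0.5412·16.6250] = 8.6510; exercise value = 0.0000 ≤ continuation, so V_u = 8.6510
Node d (S = 42.25): continuation = 1/1.04·[0.4588·16.6250 + 0.5412·52.5375] = 34.6731; exercise value = 37.7500 > continuation, so V_d = 37.7500 (exercise)
Node 0 (S = 65): continuation = 1/1.04·[0.4588·8.6510 + 0.5412·37.7500] = 23.4603; exercise value = 15.0000 ≤ continuation, so V_0 = 23.4603

$23.46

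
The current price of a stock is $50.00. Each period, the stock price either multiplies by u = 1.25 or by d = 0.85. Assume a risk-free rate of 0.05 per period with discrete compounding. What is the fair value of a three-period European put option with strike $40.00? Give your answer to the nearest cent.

Risk-neutral probability p = (1 + 0.05 − 0.85)/(1.25 − 0.85) = 0.2000/0.4000 = 0.5000
Terminal stock prices: S_uuu = 97.66, S_uud = 66.41, S_udd = 45.16, S_ddd = 30.71
Terminal payoffs (K − S): max(-57.66, 0) = 0, max(-26.41, 0) = 0, max(-5.156, 0) = 0, max(9.294, 0) = 9.294
Node uu (S = 78.12): V_uu = 1/1.05·[0.5000·0.0000 + 0.5000·0.0000] = 0.0000
Node ud (S = 53.12): V_ud = 1/1.05·[0.5000·0.0000 + 0.5000·0.0000] = 0.0000
Node dd (S = 36.12): V_dd = 1/1.05·[0.5000·0.0000 + 0.5000·9.2938] = 4.4256
Node u (S = 62.5): V_u = 1/1.05·[0.5000·0.0000 + 0.5000·0.0000] = 0.0000
Node d (S = 42.5): V_d = 1/1.05·[0.5000·0.0000 + 0.5000·4.4256] = 2.1074
Node 0 (S = 50): V_0 = 1/1.05·[0.5000·0.0000 + 0.5000·2.1074] = 1.0035

$1.00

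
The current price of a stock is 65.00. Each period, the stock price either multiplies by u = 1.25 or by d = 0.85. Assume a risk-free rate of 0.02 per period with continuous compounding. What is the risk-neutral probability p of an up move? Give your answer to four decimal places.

Risk-neutral probability p = (e^0.02 − 0.85)/(1.25 − 0.85) = 0.1702/0.4000 = 0.4255

p = 0.4255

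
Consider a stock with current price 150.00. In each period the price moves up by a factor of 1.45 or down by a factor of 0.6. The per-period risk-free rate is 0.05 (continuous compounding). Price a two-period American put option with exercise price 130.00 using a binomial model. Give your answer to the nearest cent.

17.85

Risk-neutral probability p = (e^0.05 − 0.6)/(1.45 − 0.6) = 0.4513/0.8500 = 0.5309
Terminal stock prices: S_uu = 315.4, S_ud = 130.5, S_dd = 54
Terminal payoffs (K − S): max(-185.4, 0) = 0, max(-0.5, 0) = 0, max(76, 0) = 76
Node u (S = 217.5): continuation = e^(−0.05)·[0.5309·0.0000 + 0.4691·0.0000] = 0.0000; exercise value = 0.0000 ≤ continuation, so V_u = 0.0000
Node d (S = 90): continuation = e^(−0.05)·[0.5309·0.0000 + 0.4691·76.0000] = 33.9123; exercise value = 40.0000 > continuation, so V_d = 40.0000 (exercise)
Node 0 (S = 150): continuation = e^(−0.05)·[0.5309·0.0000 + 0.4691·40.0000] = 17.8486; exercise value = 0.0000 ≤ continuation, so V_0 = 17.8486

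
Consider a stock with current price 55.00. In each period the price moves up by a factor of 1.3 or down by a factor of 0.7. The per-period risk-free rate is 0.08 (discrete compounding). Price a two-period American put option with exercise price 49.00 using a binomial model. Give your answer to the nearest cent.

3.56

Risk-neutral probability p = (1 + 0.08 − 0.7)/(1.3 − 0.7) = 0.3800/0.6000 = 0.6333
Terminal stock prices: S_uu = 92.95, S_ud = 50.05, S_dd = 26.95
Terminal payoffs (K − S): max(-43.95, 0) = 0, max(-1.05, 0) = 0, max(22.05, 0) = 22.05
Node u (S = 71.5): continuation = 1/1.08·[0.6333·0.0000 + 0.3667·0.0000] = 0.0000; exercise value = 0.0000 ≤ continuation, so V_u = 0.0000
Node d (S = 38.5): continuation = 1/1.08·[0.6333·0.0000 + 0.3667·22.0500] = 7.4861; exercise value = 10.5000 > continuation, so V_d = 10.5000 (exercise)
Node 0 (S = 55): continuation = 1/1.08·[0.6333·0.0000 + 0.3667·10.5000] = 3.5648; exercise value = 0.0000 ≤ continuation, so V_0 = 3.5648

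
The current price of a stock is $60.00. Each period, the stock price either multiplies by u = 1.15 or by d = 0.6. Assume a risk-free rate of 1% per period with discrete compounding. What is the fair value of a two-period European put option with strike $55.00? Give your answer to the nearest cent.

Risk-neutral probability p = (1 + 0.01 − 0.6)/(1.15 − 0.6) = 0.4100/0.5500 = 0.7455
Terminal stock prices: S_uu = 79.35, S_ud = 41.4, S_dd = 21.6
Terminal payoffs (K − S): max(-24.35, 0) = 0, max(13.6, 0) = 13.6, max(33.4, 0) = 33.4
Node u (S = 69): V_u = 1/1.01·[0.7455·0.0000 + 0.2545·13.6000] = 3.4275
Node d (S = 36): V_d = 1/1.01·[0.7455·13.6000 + 0.2545·33.4000] = 18.4554
Node 0 (S = 60): V_0 = 1/1.01·[0.7455·3.4275 + 0.2545·18.4554] = 7.1810

$7.18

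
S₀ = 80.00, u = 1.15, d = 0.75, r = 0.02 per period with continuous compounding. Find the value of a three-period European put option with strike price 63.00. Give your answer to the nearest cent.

Risk-neutral probability p = (e^0.02 − 0.75)/(1.15 − 0.75) = 0.2702/0.4000 = 0.6755
Terminal stock prices: S_uuu = 121.7, S_uud = 79.35, S_udd = 51.75, S_ddd = 33.75
Terminal payoffs (K − S): max(-58.67, 0) = 0, max(-16.35, 0) = 0, max(11.25, 0) = 11.25, max(29.25, 0) = 29.25
Node uu (S = 105.8): V_uu = e^(−0.02)·[0.6755·0.0000 + 0.3245·0.0000] = 0.0000
Node ud (S = 69): V_ud = e^(−0.02)·[0.6755·0.0000 + 0.3245·11.2500] = 3.5783
Node dd (S = 45): V_dd = e^(−0.02)·[0.6755·11.2500 + 0.3245·29.2500] = 16.7525
Node u (S = 92): V_u = e^(−0.02)·[0.6755·0.0000 + 0.3245·3.5783] = 1.1382
Node d (S = 60): V_d = e^(−0.02)·[0.6755·3.5783 + 0.3245·16.7525] = 7.6978
Node 0 (S = 80): V_0 = e^(−0.02)·[0.6755·1.1382 + 0.3245·7.6978] = 3.2020

3.20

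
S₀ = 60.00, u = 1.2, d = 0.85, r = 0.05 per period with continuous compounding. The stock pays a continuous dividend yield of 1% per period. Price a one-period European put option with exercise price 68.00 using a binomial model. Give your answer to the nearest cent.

Per-period risk-free factor R = e^0.05 = 1.0513; dividend-adjusted growth = e^(0.05−0.01) = 1.0408.
Risk-neutral probability p = (1.0408 − 0.85)/(1.2 − 0.85) = 0.1908/0.3500 = 0.5452
Terminal stock prices: S_u = 72, S_d = 51
Terminal payoffs (K − S): max(-4, 0) = 0, max(17, 0) = 17
Node 0 (S = 60): V_0 = e^(−0.05)·[0.5452·0.0000 + 0.4548·17.0000] = 7.3550

7.35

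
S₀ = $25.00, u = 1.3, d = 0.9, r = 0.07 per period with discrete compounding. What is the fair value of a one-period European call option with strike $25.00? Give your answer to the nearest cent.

$2.98

Risk-neutral probability p = (1 + 0.07 − 0.9)/(1.3 − 0.9) = 0.1700/0.4000 = 0.4250
Terminal stock prices: S_u = 32.5, S_d = 22.5
Terminal payoffs (S − K): max(7.5, 0) = 7.5, max(-2.5, 0) = 0
Node 0 (S = 25): V_0 = 1/1.07·[0.4250·7.5000 + 0.5750·0.0000] = 2.9790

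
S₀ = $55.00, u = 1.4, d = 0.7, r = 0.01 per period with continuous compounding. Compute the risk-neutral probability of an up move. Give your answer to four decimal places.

Risk-neutral probability p = (e^0.01 − 0.7)/(1.4 − 0.7) = 0.3101/0.7000 = 0.4429

p = 0.4429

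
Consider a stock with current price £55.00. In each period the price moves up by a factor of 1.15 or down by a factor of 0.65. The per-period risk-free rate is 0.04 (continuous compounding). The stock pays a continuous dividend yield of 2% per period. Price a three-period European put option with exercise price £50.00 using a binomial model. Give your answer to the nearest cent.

Per-period risk-free factor R = e^0.04 = 1.0408; dividend-adjusted growth = e^(0.04−0.02) = 1.0202.
Risk-neutral probability p = (1.0202 − 0.65)/(1.15 − 0.65) = 0.3702/0.5000 = 0.7404
Terminal stock prices: S_uuu = 83.65, S_uud = 47.28, S_udd = 26.72, S_ddd = 15.1
Terminal payoffs (K − S): max(-33.65, 0) = 0, max(2.721, 0) = 2.721, max(23.28, 0) = 23.28, max(34.9, 0) = 34.9
Node uu (S = 72.74): V_uu = e^(−0.04)·[0.7404·0.0000 + 0.2596·2.7206] = 0.6786
Node ud (S = 41.11): V_ud = e^(−0.04)·[0.7404·2.7206 + 0.2596·23.2769] = 7.7411
Node dd (S = 23.24): V_dd = e^(−0.04)·[0.7404·23.2769 + 0.2596·34.8956] = 25.2621
Node u (S = 63.25): V_u = e^(−0.04)·[0.7404·0.6786 + 0.2596·7.7411] = 2.4135
Node d (S = 35.75): V_d = e^(−0.04)·[0.7404·7.7411 + 0.2596·25.2621] = 11.8076
Node 0 (S = 55): V_0 = e^(−0.04)·[0.7404·2.4135 + 0.2596·11.8076] = 4.6619

£4.66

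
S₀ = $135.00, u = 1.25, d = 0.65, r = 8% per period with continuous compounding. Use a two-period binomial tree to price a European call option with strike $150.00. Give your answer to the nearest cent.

Risk-neutral probability p = (e^0.08 − 0.65)/(1.25 − 0.65) = 0.4333/0.6000 = 0.7221
Terminal stock prices: S_uu = 210.9, S_ud = 109.7, S_dd = 57.04
Terminal payoffs (S − K): max(60.94, 0) = 60.94, max(-40.31, 0) = 0, max(-92.96, 0) = 0
Node u (S = 168.8): V_u = e^(−0.08)·[0.7221·60.9375 + 0.2779·0.0000] = 40.6224
Node d (S = 87.75): V_d = e^(−0.08)·[0.7221·0.0000 + 0.2779·0.0000] = 0.0000
Node 0 (S = 135): V_0 = e^(−0.08)·[0.7221·40.6224 + 0.2779·0.0000] = 27.0799

$27.08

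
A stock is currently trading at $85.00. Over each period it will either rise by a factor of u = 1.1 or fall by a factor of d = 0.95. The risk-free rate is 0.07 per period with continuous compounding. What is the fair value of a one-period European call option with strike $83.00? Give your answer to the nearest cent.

$8.00

Risk-neutral probability p = (e^0.07 − 0.95)/(1.1 − 0.95) = 0.1225/0.1500 = 0.8167
Terminal stock prices: S_u = 93.5, S_d = 80.75
Terminal payoffs (S − K): max(10.5, 0) = 10.5, max(-2.25, 0) = 0
Node 0 (S = 85): V_0 = e^(−0.07)·[0.8167·10.5000 + 0.1833·0.0000] = 7.9958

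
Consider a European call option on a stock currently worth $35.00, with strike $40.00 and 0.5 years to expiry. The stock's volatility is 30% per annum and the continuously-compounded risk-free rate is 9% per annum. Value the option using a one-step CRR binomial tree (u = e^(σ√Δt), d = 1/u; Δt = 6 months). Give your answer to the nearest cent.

CRR parameters: u = e^(σ√Δt) = e^(0.3·√0.5) = 1.2363, d = 1/u = 0.8089
Per-period rate: rΔt = 0.09·0.5 = 0.045, so R = e^0.045 = 1.0460
Risk-neutral probability p = (e^0.045 − 0.8089)/(1.2363 − 0.8089) = 0.2372/0.4275 = 0.5548
Terminal stock prices: S_u = 43.27, S_d = 28.31
Terminal payoffs (S − K): max(3.271, 0) = 3.271, max(-11.69, 0) = 0
Node 0 (S = 35): V_0 = e^(−0.045)·[0.5548·3.2709 + 0.4452·0.0000] = 1.7350

$1.73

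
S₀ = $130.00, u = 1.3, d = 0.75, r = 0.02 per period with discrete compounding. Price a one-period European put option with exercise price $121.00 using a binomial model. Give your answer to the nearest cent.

Risk-neutral probability p = (1 + 0.02 − 0.75)/(1.3 − 0.75) = 0.2700/0.5500 = 0.4909
Terminal stock prices: S_u = 169, S_d = 97.5
Terminal payoffs (K − S): max(-48, 0) = 0, max(23.5, 0) = 23.5
Node 0 (S = 130): V_0 = 1/1.02·[0.4909·0.0000 + 0.5091·23.5000] = 11.7291

$11.73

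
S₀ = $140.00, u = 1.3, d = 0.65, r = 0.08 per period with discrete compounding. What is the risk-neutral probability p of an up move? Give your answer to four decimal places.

p = 0.6615

Risk-neutral probability p = (1 + 0.08 − 0.65)/(1.3 − 0.65) = 0.4300/0.6500 = 0.6615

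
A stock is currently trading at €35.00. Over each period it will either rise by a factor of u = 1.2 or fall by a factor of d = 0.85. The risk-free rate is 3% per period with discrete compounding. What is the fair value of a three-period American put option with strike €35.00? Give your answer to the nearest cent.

€3.19

Risk-neutral probability p = (1 + 0.03 − 0.85)/(1.2 − 0.85) = 0.1800/0.3500 = 0.5143
Terminal stock prices: S_uuu = 60.48, S_uud = 42.84, S_udd = 30.34, S_ddd = 21.49
Terminal payoffs (K − S): max(-25.48, 0) = 0, max(-7.84, 0) = 0, max(4.655, 0) = 4.655, max(13.51, 0) = 13.51
Node uu (S = 50.4): continuation = 1/1.03·[0.5143·0.0000 + 0.4857·0.0000] = 0.0000; exercise value = 0.0000 ≤ continuation, so V_uu = 0.0000
Node ud (S = 35.7): continuation = 1/1.03·[0.5143·0.0000 + 0.4857·4.6550] = 2.1951; exercise value = 0.0000 ≤ continuation, so V_ud = 2.1951
Node dd (S = 25.29): continuation = 1/1.03·[0.5143·4.6550 + 0.4857·13.5056] = 8.6931; exercise value = 9.7125 > continuation, so V_dd = 9.7125 (exercise)
Node u (S = 42): continuation = 1/1.03·[0.5143·0.0000 + 0.4857·2.1951] = 1.0352; exercise value = 0.0000 ≤ continuation, so V_u = 1.0352
Node d (S = 29.75): continuation = 1/1.03·[0.5143·2.1951 + 0.4857·9.7125] = 5.6761; exercise value = 5.2500 ≤ continuation, so V_d = 5.6761
Node 0 (S = 35): continuation = 1/1.03·[0.5143·1.0352 + 0.4857·5.6761] = 3.1935; exercise value = 0.0000 ≤ continuation, so V_0 = 3.1935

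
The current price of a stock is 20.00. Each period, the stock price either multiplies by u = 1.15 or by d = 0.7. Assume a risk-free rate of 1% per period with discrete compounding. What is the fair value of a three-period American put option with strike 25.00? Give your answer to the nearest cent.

Risk-neutral probability p = (1 + 0.01 − 0.7)/(1.15 − 0.7) = 0.3100/0.4500 = 0.6889
Terminal stock prices: S_uuu = 30.42, S_uud = 18.51, S_udd = 11.27, S_ddd = 6.86
Terminal payoffs (K − S): max(-5.417, 0) = 0, max(6.485, 0) = 6.485, max(13.73, 0) = 13.73, max(18.14, 0) = 18.14
Node uu (S = 26.45): continuation = 1/1.01·[0.6889·0.0000 + 0.3111·6.4850] = 1.9976; exercise value = 0.0000 ≤ continuation, so V_uu = 1.9976
Node ud (S = 16.1): continuation = 1/1.01·[0.6889·6.4850 + 0.3111·13.7300] = 8.6525; exercise value = 8.9000 > continuation, so V_ud = 8.9000 (exercise)
Node dd (S = 9.8): continuation = 1/1.01·[0.6889·13.7300 + 0.3111·18.1400] = 14.9525; exercise value = 15.2000 > continuation, so V_dd = 15.2000 (exercise)
Node u (S = 23): continuation = 1/1.01·[0.6889·1.9976 + 0.3111·8.9000] = 4.1040; exercise value = 2.0000 ≤ continuation, so V_u = 4.1040
Node d (S = 14): continuation = 1/1.01·[0.6889·8.9000 + 0.3111·15.2000] = 10.7525; exercise value = 11.0000 > continuation, so V_d = 11.0000 (exercise)
Node 0 (S = 20): continuation = 1/1.01·[0.6889·4.1040 + 0.3111·11.0000] = 6.1875; exercise value = 5.0000 ≤ continuation, so V_0 = 6.1875

6.19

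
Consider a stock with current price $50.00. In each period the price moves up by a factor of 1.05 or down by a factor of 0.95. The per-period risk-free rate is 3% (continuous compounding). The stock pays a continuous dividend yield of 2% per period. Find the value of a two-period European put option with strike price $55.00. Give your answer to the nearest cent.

$3.80

Per-period risk-free factor R = e^0.03 = 1.0305; dividend-adjusted growth = e^(0.03−0.02) = 1.0101.
Risk-neutral probability p = (1.0101 − 0.95)/(1.05 − 0.95) = 0.0601/0.1000 = 0.6005
Terminal stock prices: S_uu = 55.12, S_ud = 49.88, S_dd = 45.12
Terminal payoffs (K − S): max(-0.125, 0) = 0, max(5.125, 0) = 5.125, max(9.875, 0) = 9.875
Node u (S = 52.5): V_u = e^(−0.03)·[0.6005·0.0000 + 0.3995·5.1250] = 1.9869
Node d (S = 47.5): V_d = e^(−0.03)·[0.6005·5.1250 + 0.3995·9.8750] = 6.8151
Node 0 (S = 50): V_0 = e^(−0.03)·[0.6005·1.9869 + 0.3995·6.8151] = 3.8000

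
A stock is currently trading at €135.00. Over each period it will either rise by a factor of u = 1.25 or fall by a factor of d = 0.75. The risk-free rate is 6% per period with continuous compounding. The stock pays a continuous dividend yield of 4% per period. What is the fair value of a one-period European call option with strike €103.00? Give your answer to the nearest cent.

€33.46

Per-period risk-free factor R = e^0.06 = 1.0618; dividend-adjusted growth = e^(0.06−0.04) = 1.0202.
Risk-neutral probability p = (1.0202 − 0.75)/(1.25 − 0.75) = 0.2702/0.5000 = 0.5404
Terminal stock prices: S_u = 168.8, S_d = 101.2
Terminal payoffs (S − K): max(65.75, 0) = 65.75, max(-1.75, 0) = 0
Node 0 (S = 135): V_0 = e^(−0.06)·[0.5404·65.7500 + 0.4596·0.0000] = 33.4623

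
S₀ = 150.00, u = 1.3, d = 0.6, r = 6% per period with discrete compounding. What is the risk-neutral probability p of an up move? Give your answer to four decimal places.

Risk-neutral probability p = (1 + 0.06 − 0.6)/(1.3 − 0.6) = 0.4600/0.7000 = 0.6571

p = 0.6571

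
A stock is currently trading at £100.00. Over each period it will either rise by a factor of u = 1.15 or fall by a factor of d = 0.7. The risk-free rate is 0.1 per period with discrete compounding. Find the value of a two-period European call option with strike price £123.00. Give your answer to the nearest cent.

Risk-neutral probability p = (1 + 0.1 − 0.7)/(1.15 − 0.7) = 0.4000/0.4500 = 0.8889
Terminal stock prices: S_uu = 132.2, S_ud = 80.5, S_dd = 49
Terminal payoffs (S − K): max(9.25, 0) = 9.25, max(-42.5, 0) = 0, max(-74, 0) = 0
Node u (S = 115): V_u = 1/1.1·[0.8889·9.2500 + 0.1111·0.0000] = 7.4747
Node d (S = 70): V_d = 1/1.1·[0.8889·0.0000 + 0.1111·0.0000] = 0.0000
Node 0 (S = 100): V_0 = 1/1.1·[0.8889·7.4747 + 0.1111·0.0000] = 6.0402

£6.04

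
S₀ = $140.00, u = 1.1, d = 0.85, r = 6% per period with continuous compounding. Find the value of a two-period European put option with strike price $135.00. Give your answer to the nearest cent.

Risk-neutral probability p = (e^0.06 − 0.85)/(1.1 − 0.85) = 0.2118/0.2500 = 0.8473
Terminal stock prices: S_uu = 169.4, S_ud = 130.9, S_dd = 101.1
Terminal payoffs (K − S): max(-34.4, 0) = 0, max(4.1, 0) = 4.1, max(33.85, 0) = 33.85
Node u (S = 154): V_u = e^(−0.06)·[0.8473·0.0000 + 0.1527·4.1000] = 0.5894
Node d (S = 119): V_d = e^(−0.06)·[0.8473·4.1000 + 0.1527·33.8500] = 8.1382
Node 0 (S = 140): V_0 = e^(−0.06)·[0.8473·0.5894 + 0.1527·8.1382] = 1.6403

$1.64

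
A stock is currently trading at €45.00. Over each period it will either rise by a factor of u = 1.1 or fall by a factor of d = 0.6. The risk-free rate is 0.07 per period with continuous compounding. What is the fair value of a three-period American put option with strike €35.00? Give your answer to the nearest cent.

€0.74

Risk-neutral probability p = (e^0.07 − 0.6)/(1.1 − 0.6) = 0.4725/0.5000 = 0.9450
Terminal stock prices: S_uuu = 59.9, S_uud = 32.67, S_udd = 17.82, S_ddd = 9.72
Terminal payoffs (K − S): max(-24.9, 0) = 0, max(2.33, 0) = 2.33, max(17.18, 0) = 17.18, max(25.28, 0) = 25.28
Node uu (S = 54.45): continuation = e^(−0.07)·[0.9450·0.0000 + 0.0550·2.3300] = 0.1195; exercise value = 0.0000 ≤ continuation, so V_uu = 0.1195
Node ud (S = 29.7): continuation = e^(−0.07)·[0.9450·2.3300 + 0.0550·17.1800] = 2.9338; exercise value = 5.3000 > continuation, so V_ud = 5.3000 (exercise)
Node dd (S = 16.2): continuation = e^(−0.07)·[0.9450·17.1800 + 0.0550·25.2800] = 16.4338; exercise value = 18.8000 > continuation, so V_dd = 18.8000 (exercise)
Node u (S = 49.5): continuation = e^(−0.07)·[0.9450·0.1195 + 0.0550·5.3000] = 0.3770; exercise value = 0.0000 ≤ continuation, so V_u = 0.3770
Node d (S = 27): continuation = e^(−0.07)·[0.9450·5.3000 + 0.0550·18.8000] = 5.6338; exercise value = 8.0000 > continuation, so V_d = 8.0000 (exercise)
Node 0 (S = 45): continuation = e^(−0.07)·[0.9450·0.3770 + 0.0550·8.0000] = 0.7423; exercise value = 0.0000 ≤ continuation, so V_0 = 0.7423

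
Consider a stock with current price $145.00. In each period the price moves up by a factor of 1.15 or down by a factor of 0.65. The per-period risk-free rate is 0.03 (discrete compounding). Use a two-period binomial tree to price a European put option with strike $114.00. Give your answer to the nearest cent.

$4.79

Risk-neutral probability p = (1 + 0.03 − 0.65)/(1.15 − 0.65) = 0.3800/0.5000 = 0.7600
Terminal stock prices: S_uu = 191.8, S_ud = 108.4, S_dd = 61.26
Terminal payoffs (K − S): max(-77.76, 0) = 0, max(5.612, 0) = 5.612, max(52.74, 0) = 52.74
Node u (S = 166.8): V_u = 1/1.03·[0.7600·0.0000 + 0.2400·5.6125] = 1.3078
Node d (S = 94.25): V_d = 1/1.03·[0.7600·5.6125 + 0.2400·52.7375] = 16.4296
Node 0 (S = 145): V_0 = 1/1.03·[0.7600·1.3078 + 0.2400·16.4296] = 4.7932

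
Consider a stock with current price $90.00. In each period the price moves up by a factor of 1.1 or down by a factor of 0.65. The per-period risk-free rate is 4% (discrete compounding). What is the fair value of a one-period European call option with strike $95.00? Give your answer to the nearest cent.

Risk-neutral probability p = (1 + 0.04 − 0.65)/(1.1 − 0.65) = 0.3900/0.4500 = 0.8667
Terminal stock prices: S_u = 99, S_d = 58.5
Terminal payoffs (S − K): max(4, 0) = 4, max(-36.5, 0) = 0
Node 0 (S = 90): V_0 = 1/1.04·[0.8667·4.0000 + 0.1333·0.0000] = 3.3333

$3.33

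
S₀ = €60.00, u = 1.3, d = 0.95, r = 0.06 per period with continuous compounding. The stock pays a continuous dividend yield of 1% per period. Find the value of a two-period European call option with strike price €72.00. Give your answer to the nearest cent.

€2.95

Per-period risk-free factor R = e^0.06 = 1.0618; dividend-adjusted growth = e^(0.06−0.01) = 1.0513.
Risk-neutral probability p = (1.0513 − 0.95)/(1.3 − 0.95) = 0.1013/0.3500 = 0.2893
Terminal stock prices: S_uu = 101.4, S_ud = 74.1, S_dd = 54.15
Terminal payoffs (S − K): max(29.4, 0) = 29.4, max(2.1, 0) = 2.1, max(-17.85, 0) = 0
Node u (S = 78): V_u = e^(−0.06)·[0.2893·29.4000 + 0.7107·2.1000] = 9.4168
Node d (S = 57): V_d = e^(−0.06)·[0.2893·2.1000 + 0.7107·0.0000] = 0.5722
Node 0 (S = 60): V_0 = e^(−0.06)·[0.2893·9.4168 + 0.7107·0.5722] = 2.9490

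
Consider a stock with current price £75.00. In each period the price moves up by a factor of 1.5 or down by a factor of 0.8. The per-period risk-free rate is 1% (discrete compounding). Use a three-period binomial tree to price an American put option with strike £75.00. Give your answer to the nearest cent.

Risk-neutral probability p = (1 + 0.01 − 0.8)/(1.5 − 0.8) = 0.2100/0.7000 = 0.3000
Terminal stock prices: S_uuu = 253.1, S_uud = 135, S_udd = 72, S_ddd = 38.4
Terminal payoffs (K − S): max(-178.1, 0) = 0, max(-60, 0) = 0, max(3, 0) = 3, max(36.6, 0) = 36.6
Node uu (S = 168.8): continuation = 1/1.01·[0.3000·0.0000 + 0.7000·0.0000] = 0.0000; exercise value = 0.0000 ≤ continuation, so V_uu = 0.0000
Node ud (S = 90): continuation = 1/1.01·[0.3000·0.0000 + 0.7000·3.0000] = 2.0792; exercise value = 0.0000 ≤ continuation, so V_ud = 2.0792
Node dd (S = 48): continuation = 1/1.01·[0.3000·3.0000 + 0.7000·36.6000] = 26.2574; exercise value = 27.0000 > continuation, so V_dd = 27.0000 (exercise)
Node u (S = 112.5): continuation = 1/1.01·[0.3000·0.0000 + 0.7000·2.0792] = 1.4410; exercise value = 0.0000 ≤ continuation, so V_u = 1.4410
Node d (S = 60): continuation = 1/1.01·[0.3000·2.0792 + 0.7000·27.0000] = 19.3305; exercise value = 15.0000 ≤ continuation, so V_d = 19.3305
Node 0 (S = 75): continuation = 1/1.01·[0.3000·1.4410 + 0.7000·19.3305] = 13.8254; exercise value = 0.0000 ≤ continuation, so V_0 = 13.8254

£13.83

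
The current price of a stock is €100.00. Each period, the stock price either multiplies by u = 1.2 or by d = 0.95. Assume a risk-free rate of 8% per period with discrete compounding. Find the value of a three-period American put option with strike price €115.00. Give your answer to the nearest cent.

€15.00

Risk-neutral probability p = (1 + 0.08 − 0.95)/(1.2 − 0.95) = 0.1300/0.2500 = 0.5200
Terminal stock prices: S_uuu = 172.8, S_uud = 136.8, S_udd = 108.3, S_ddd = 85.74
Terminal payoffs (K − S): max(-57.8, 0) = 0, max(-21.8, 0) = 0, max(6.7, 0) = 6.7, max(29.26, 0) = 29.26
Node uu (S = 144): continuation = 1/1.08·[0.5200·0.0000 + 0.4800·0.0000] = 0.0000; exercise value = 0.0000 ≤ continuation, so V_uu = 0.0000
Node ud (S = 114): continuation = 1/1.08·[0.5200·0.0000 + 0.4800·6.7000] = 2.9778; exercise value = 1.0000 ≤ continuation, so V_ud = 2.9778
Node dd (S = 90.25): continuation = 1/1.08·[0.5200·6.7000 + 0.4800·29.2625] = 16.2315; exercise value = 24.7500 > continuation, so V_dd = 24.7500 (exercise)
Node u (S = 120): continuation = 1/1.08·[0.5200·0.0000 + 0.4800·2.9778] = 1.3235; exercise value = 0.0000 ≤ continuation, so V_u = 1.3235
Node d (S = 95): continuation = 1/1.08·[0.5200·2.9778 + 0.4800·24.7500] = 12.4337; exercise value = 20.0000 > continuation, so V_d = 20.0000 (exercise)
Node 0 (S = 100): continuation = 1/1.08·[0.5200·1.3235 + 0.4800·20.0000] = 9.5261; exercise value = 15.0000 > continuation, so V_0 = 15.0000 (exercise)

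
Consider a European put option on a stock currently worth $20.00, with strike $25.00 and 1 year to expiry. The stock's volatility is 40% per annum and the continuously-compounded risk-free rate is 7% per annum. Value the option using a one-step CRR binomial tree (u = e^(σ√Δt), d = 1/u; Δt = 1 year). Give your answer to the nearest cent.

CRR parameters: u = e^(σ√Δt) = e^(0.4·√1) = 1.4918, d = 1/u = 0.6703
Per-period rate: rΔt = 0.07·1 = 0.07, so R = e^0.07 = 1.0725
Risk-neutral probability p = (e^0.07 − 0.6703)/(1.4918 − 0.6703) = 0.4022/0.8215 = 0.4896
Terminal stock prices: S_u = 29.84, S_d = 13.41
Terminal payoffs (K − S): max(-4.836, 0) = 0, max(11.59, 0) = 11.59
Node 0 (S = 20): V_0 = e^(−0.07)·[0.4896·0.0000 + 0.5104·11.5936] = 5.5176

$5.52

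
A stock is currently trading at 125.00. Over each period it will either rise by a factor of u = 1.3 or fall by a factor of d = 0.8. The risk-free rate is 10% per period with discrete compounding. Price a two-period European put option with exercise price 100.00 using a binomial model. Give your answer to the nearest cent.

2.64

Risk-neutral probability p = (1 + 0.1 − 0.8)/(1.3 − 0.8) = 0.3000/0.5000 = 0.6000
Terminal stock prices: S_uu = 211.3, S_ud = 130, S_dd = 80
Terminal payoffs (K − S): max(-111.3, 0) = 0, max(-30, 0) = 0, max(20, 0) = 20
Node u (S = 162.5): V_u = 1/1.1·[0.6000·0.0000 + 0.4000·0.0000] = 0.0000
Node d (S = 100): V_d = 1/1.1·[0.6000·0.0000 + 0.4000·20.0000] = 7.2727
Node 0 (S = 125): V_0 = 1/1.1·[0.6000·0.0000 + 0.4000·7.2727] = 2.6446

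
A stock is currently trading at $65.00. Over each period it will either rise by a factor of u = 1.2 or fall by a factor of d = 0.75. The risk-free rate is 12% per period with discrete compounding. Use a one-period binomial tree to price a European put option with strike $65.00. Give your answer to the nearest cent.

Risk-neutral probability p = (1 + 0.12 − 0.75)/(1.2 − 0.75) = 0.3700/0.4500 = 0.8222
Terminal stock prices: S_u = 78, S_d = 48.75
Terminal payoffs (K − S): max(-13, 0) = 0, max(16.25, 0) = 16.25
Node 0 (S = 65): V_0 = 1/1.12·[0.8222·0.0000 + 0.1778·16.2500] = 2.5794

$2.58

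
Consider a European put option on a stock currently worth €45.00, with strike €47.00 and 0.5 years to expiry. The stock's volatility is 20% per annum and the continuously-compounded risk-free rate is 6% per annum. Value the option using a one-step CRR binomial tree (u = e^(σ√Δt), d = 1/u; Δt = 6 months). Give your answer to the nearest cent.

CRR parameters: u = e^(σ√Δt) = e^(0.2·√0.5) = 1.1519, d = 1/u = 0.8681
Per-period rate: rΔt = 0.06·0.5 = 0.03, so R = e^0.03 = 1.0305
Risk-neutral probability p = (e^0.03 − 0.8681)/(1.1519 − 0.8681) = 0.1623/0.2838 = 0.5720
Terminal stock prices: S_u = 51.84, S_d = 39.07
Terminal payoffs (K − S): max(-4.836, 0) = 0, max(7.934, 0) = 7.934
Node 0 (S = 45): V_0 = e^(−0.03)·[0.5720·0.0000 + 0.4280·7.9344] = 3.2954

€3.30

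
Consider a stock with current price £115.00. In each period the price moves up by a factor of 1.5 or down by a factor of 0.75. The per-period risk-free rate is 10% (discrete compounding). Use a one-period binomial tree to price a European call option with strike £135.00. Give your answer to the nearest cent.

Risk-neutral probability p = (1 + 0.1 − 0.75)/(1.5 − 0.75) = 0.3500/0.7500 = 0.4667
Terminal stock prices: S_u = 172.5, S_d = 86.25
Terminal payoffs (S − K): max(37.5, 0) = 37.5, max(-48.75, 0) = 0
Node 0 (S = 115): V_0 = 1/1.1·[0.4667·37.5000 + 0.5333·0.0000] = 15.9091

£15.91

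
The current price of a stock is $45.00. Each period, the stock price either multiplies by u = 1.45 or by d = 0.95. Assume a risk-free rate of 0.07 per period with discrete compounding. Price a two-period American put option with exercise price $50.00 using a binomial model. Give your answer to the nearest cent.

Risk-neutral probability p = (1 + 0.07 − 0.95)/(1.45 − 0.95) = 0.1200/0.5000 = 0.2400
Terminal stock prices: S_uu = 94.61, S_ud = 61.99, S_dd = 40.61
Terminal payoffs (K − S): max(-44.61, 0) = 0, max(-11.99, 0) = 0, max(9.388, 0) = 9.388
Node u (S = 65.25): continuation = 1/1.07·[0.2400·0.0000 + 0.7600·0.0000] = 0.0000; exercise value = 0.0000 ≤ continuation, so V_u = 0.0000
Node d (S = 42.75): continuation = 1/1.07·[0.2400·0.0000 + 0.7600·9.3875] = 6.6678; exercise value = 7.2500 > continuation, so V_d = 7.2500 (exercise)
Node 0 (S = 45): continuation = 1/1.07·[0.2400·0.0000 + 0.7600·7.2500] = 5.1495; exercise value = 5.0000 ≤ continuation, so V_0 = 5.1495

$5.15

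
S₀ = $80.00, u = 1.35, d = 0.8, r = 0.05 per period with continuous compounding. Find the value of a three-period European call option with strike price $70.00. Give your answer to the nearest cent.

$24.06

Risk-neutral probability p = (e^0.05 − 0.8)/(1.35 − 0.8) = 0.2513/0.5500 = 0.4569
Terminal stock prices: S_uuu = 196.8, S_uud = 116.6, S_udd = 69.12, S_ddd = 40.96
Terminal payoffs (S − K): max(126.8, 0) = 126.8, max(46.64, 0) = 46.64, max(-0.88, 0) = 0, max(-29.04, 0) = 0
Node uu (S = 145.8): V_uu = e^(−0.05)·[0.4569·126.8300 + 0.5431·46.6400] = 79.2139
Node ud (S = 86.4): V_ud = e^(−0.05)·[0.4569·46.6400 + 0.5431·0.0000] = 20.2686
Node dd (S = 51.2): V_dd = e^(−0.05)·[0.4569·0.0000 + 0.5431·0.0000] = 0.0000
Node u (S = 108): V_u = e^(−0.05)·[0.4569·79.2139 + 0.5431·20.2686] = 44.8963
Node d (S = 64): V_d = e^(−0.05)·[0.4569·20.2686 + 0.5431·0.0000] = 8.8082
Node 0 (S = 80): V_0 = e^(−0.05)·[0.4569·44.8963 + 0.5431·8.8082] = 24.0616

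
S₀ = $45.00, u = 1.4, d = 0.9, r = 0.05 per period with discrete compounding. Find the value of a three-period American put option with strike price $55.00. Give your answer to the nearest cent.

Risk-neutral probability p = (1 + 0.05 − 0.9)/(1.4 − 0.9) = 0.1500/0.5000 = 0.3000
Terminal stock prices: S_uuu = 123.5, S_uud = 79.38, S_udd = 51.03, S_ddd = 32.81
Terminal payoffs (K − S): max(-68.48, 0) = 0, max(-24.38, 0) = 0, max(3.97, 0) = 3.97, max(22.19, 0) = 22.19
Node uu (S = 88.2): continuation = 1/1.05·[0.3000·0.0000 + 0.7000·0.0000] = 0.0000; exercise value = 0.0000 ≤ continuation, so V_uu = 0.0000
Node ud (S = 56.7): continuation = 1/1.05·[0.3000·0.0000 + 0.7000·3.9700] = 2.6467; exercise value = 0.0000 ≤ continuation, so V_ud = 2.6467
Node dd (S = 36.45): continuation = 1/1.05·[0.3000·3.9700 + 0.7000·22.1950] = 15.9310; exercise value = 18.5500 > continuation, so V_dd = 18.5500 (exercise)
Node u (S = 63): continuation = 1/1.05·[0.3000·0.0000 + 0.7000·2.6467] = 1.7644; exercise value = 0.0000 ≤ continuation, so V_u = 1.7644
Node d (S = 40.5): continuation = 1/1.05·[0.3000·2.6467 + 0.7000·18.5500] = 13.1229; exercise value = 14.5000 > continuation, so V_d = 14.5000 (exercise)
Node 0 (S = 45): continuation = 1/1.05·[0.3000·1.7644 + 0.7000·14.5000] = 10.1708; exercise value = 10.0000 ≤ continuation, so V_0 = 10.1708

$10.17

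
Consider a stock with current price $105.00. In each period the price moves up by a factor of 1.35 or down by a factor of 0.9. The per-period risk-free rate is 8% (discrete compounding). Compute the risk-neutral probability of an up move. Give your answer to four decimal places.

Risk-neutral probability p = (1 + 0.08 − 0.9)/(1.35 − 0.9) = 0.1800/0.4500 = 0.4000

p = 0.4000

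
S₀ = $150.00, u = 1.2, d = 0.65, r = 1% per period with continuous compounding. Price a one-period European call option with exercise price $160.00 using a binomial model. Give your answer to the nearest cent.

Risk-neutral probability p = (e^0.01 − 0.65)/(1.2 − 0.65) = 0.3601/0.5500 = 0.6546
Terminal stock prices: S_u = 180, S_d = 97.5
Terminal payoffs (S − K): max(20, 0) = 20, max(-62.5, 0) = 0
Node 0 (S = 150): V_0 = e^(−0.01)·[0.6546·20.0000 + 0.3454·0.0000] = 12.9625

$12.96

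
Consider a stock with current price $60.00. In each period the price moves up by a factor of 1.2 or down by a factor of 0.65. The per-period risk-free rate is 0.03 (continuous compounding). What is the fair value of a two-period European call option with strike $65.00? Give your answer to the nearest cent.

$9.64

Risk-neutral probability p = (e^0.03 − 0.65)/(1.2 − 0.65) = 0.3805/0.5500 = 0.6917
Terminal stock prices: S_uu = 86.4, S_ud = 46.8, S_dd = 25.35
Terminal payoffs (S − K): max(21.4, 0) = 21.4, max(-18.2, 0) = 0, max(-39.65, 0) = 0
Node u (S = 72): V_u = e^(−0.03)·[0.6917·21.4000 + 0.3083·0.0000] = 14.3656
Node d (S = 39): V_d = e^(−0.03)·[0.6917·0.0000 + 0.3083·0.0000] = 0.0000
Node 0 (S = 60): V_0 = e^(−0.03)·[0.6917·14.3656 + 0.3083·0.0000] = 9.6435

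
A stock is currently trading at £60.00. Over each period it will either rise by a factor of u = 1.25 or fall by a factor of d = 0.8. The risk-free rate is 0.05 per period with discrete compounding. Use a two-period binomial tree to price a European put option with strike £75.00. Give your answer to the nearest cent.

£13.28

Risk-neutral probability p = (1 + 0.05 − 0.8)/(1.25 − 0.8) = 0.2500/0.4500 = 0.5556
Terminal stock prices: S_uu = 93.75, S_ud = 60, S_dd = 38.4
Terminal payoffs (K − S): max(-18.75, 0) = 0, max(15, 0) = 15, max(36.6, 0) = 36.6
Node u (S = 75): V_u = 1/1.05·[0.5556·0.0000 + 0.4444·15.0000] = 6.3492
Node d (S = 48): V_d = 1/1.05·[0.5556·15.0000 + 0.4444·36.6000] = 23.4286
Node 0 (S = 60): V_0 = 1/1.05·[0.5556·6.3492 + 0.4444·23.4286] = 13.2762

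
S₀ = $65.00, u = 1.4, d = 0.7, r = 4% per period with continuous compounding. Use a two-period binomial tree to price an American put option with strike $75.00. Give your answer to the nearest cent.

$17.15

Risk-neutral probability p = (e^0.04 − 0.7)/(1.4 − 0.7) = 0.3408/0.7000 = 0.4869
Terminal stock prices: S_uu = 127.4, S_ud = 63.7, S_dd = 31.85
Terminal payoffs (K − S): max(-52.4, 0) = 0, max(11.3, 0) = 11.3, max(43.15, 0) = 43.15
Node u (S = 91): continuation = e^(−0.04)·[0.4869·0.0000 + 0.5131·11.3000] = 5.5710; exercise value = 0.0000 ≤ continuation, so V_u = 5.5710
Node d (S = 45.5): continuation = e^(−0.04)·[0.4869·11.3000 + 0.5131·43.1500] = 26.5592; exercise value = 29.5000 > continuation, so V_d = 29.5000 (exercise)
Node 0 (S = 65): continuation = e^(−0.04)·[0.4869·5.5710 + 0.5131·29.5000] = 17.1497; exercise value = 10.0000 ≤ continuation, so V_0 = 17.1497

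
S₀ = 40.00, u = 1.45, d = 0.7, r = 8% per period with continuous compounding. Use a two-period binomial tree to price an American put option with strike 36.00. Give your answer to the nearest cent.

3.61

Risk-neutral probability p = (e^0.08 − 0.7)/(1.45 − 0.7) = 0.3833/0.7500 = 0.5110
Terminal stock prices: S_uu = 84.1, S_ud = 40.6, S_dd = 19.6
Terminal payoffs (K − S): max(-48.1, 0) = 0, max(-4.6, 0) = 0, max(16.4, 0) = 16.4
Node u (S = 58): continuation = e^(−0.08)·[0.5110·0.0000 + 0.4890·0.0000] = 0.0000; exercise value = 0.0000 ≤ continuation, so V_u = 0.0000
Node d (S = 28): continuation = e^(−0.08)·[0.5110·0.0000 + 0.4890·16.4000] = 7.4023; exercise value = 8.0000 > continuation, so V_d = 8.0000 (exercise)
Node 0 (S = 40): continuation = e^(−0.08)·[0.5110·0.0000 + 0.4890·8.0000] = 3.6109; exercise value = 0.0000 ≤ continuation, so V_0 = 3.6109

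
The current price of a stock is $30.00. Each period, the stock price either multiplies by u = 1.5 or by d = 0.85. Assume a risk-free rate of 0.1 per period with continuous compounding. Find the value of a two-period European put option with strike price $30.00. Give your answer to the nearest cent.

Risk-neutral probability p = (e^0.1 − 0.85)/(1.5 − 0.85) = 0.2552/0.6500 = 0.3926
Terminal stock prices: S_uu = 67.5, S_ud = 38.25, S_dd = 21.67
Terminal payoffs (K − S): max(-37.5, 0) = 0, max(-8.25, 0) = 0, max(8.325, 0) = 8.325
Node u (S = 45): V_u = e^(−0.1)·[0.3926·0.0000 + 0.6074·0.0000] = 0.0000
Node d (S = 25.5): V_d = e^(−0.1)·[0.3926·0.0000 + 0.6074·8.3250] = 4.5756
Node 0 (S = 30): V_0 = e^(−0.1)·[0.3926·0.0000 + 0.6074·4.5756] = 2.5149

$2.51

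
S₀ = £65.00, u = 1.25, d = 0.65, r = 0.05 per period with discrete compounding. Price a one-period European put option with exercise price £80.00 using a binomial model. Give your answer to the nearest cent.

Risk-neutral probability p = (1 + 0.05 − 0.65)/(1.25 − 0.65) = 0.4000/0.6000 = 0.6667
Terminal stock prices: S_u = 81.25, S_d = 42.25
Terminal payoffs (K − S): max(-1.25, 0) = 0, max(37.75, 0) = 37.75
Node 0 (S = 65): V_0 = 1/1.05·[0.6667·0.0000 + 0.3333·37.7500] = 11.9841

£11.98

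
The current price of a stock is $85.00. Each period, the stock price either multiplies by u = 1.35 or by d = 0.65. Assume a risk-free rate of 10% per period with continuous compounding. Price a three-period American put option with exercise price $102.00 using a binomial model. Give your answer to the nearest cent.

Risk-neutral probability p = (e^0.1 − 0.65)/(1.35 − 0.65) = 0.4552/0.7000 = 0.6502
Terminal stock prices: S_uuu = 209.1, S_uud = 100.7, S_udd = 48.48, S_ddd = 23.34
Terminal payoffs (K − S): max(-107.1, 0) = 0, max(1.307, 0) = 1.307, max(53.52, 0) = 53.52, max(78.66, 0) = 78.66
Node uu (S = 154.9): continuation = e^(−0.1)·[0.6502·0.0000 + 0.3498·1.3069] = 0.4136; exercise value = 0.0000 ≤ continuation, so V_uu = 0.4136
Node ud (S = 74.59): continuation = e^(−0.1)·[0.6502·1.3069 + 0.3498·53.5181] = 17.7059; exercise value = 27.4125 > continuation, so V_ud = 27.4125 (exercise)
Node dd (S = 35.91): continuation = e^(−0.1)·[0.6502·53.5181 + 0.3498·78.6569] = 56.3809; exercise value = 66.0875 > continuation, so V_dd = 66.0875 (exercise)
Node u (S = 114.8): continuation = e^(−0.1)·[0.6502·0.4136 + 0.3498·27.4125] = 8.9186; exercise value = 0.0000 ≤ continuation, so V_u = 8.9186
Node d (S = 55.25): continuation = e^(−0.1)·[0.6502·27.4125 + 0.3498·66.0875] = 37.0434; exercise value = 46.7500 > continuation, so V_d = 46.7500 (exercise)
Node 0 (S = 85): continuation = e^(−0.1)·[0.6502·8.9186 + 0.3498·46.7500] = 20.0425; exercise value = 17.0000 ≤ continuation, so V_0 = 20.0425

$20.04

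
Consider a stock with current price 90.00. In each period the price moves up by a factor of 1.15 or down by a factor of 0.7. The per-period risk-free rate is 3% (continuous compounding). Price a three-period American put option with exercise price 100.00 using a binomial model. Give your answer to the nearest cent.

Risk-neutral probability p = (e^0.03 − 0.7)/(1.15 − 0.7) = 0.3305/0.4500 = 0.7343
Terminal stock prices: S_uuu = 136.9, S_uud = 83.32, S_udd = 50.71, S_ddd = 30.87
Terminal payoffs (K − S): max(-36.88, 0) = 0, max(16.68, 0) = 16.68, max(49.29, 0) = 49.29, max(69.13, 0) = 69.13
Node uu (S = 119): continuation = e^(−0.03)·[0.7343·0.0000 + 0.2657·16.6825] = 4.3008; exercise value = 0.0000 ≤ continuation, so V_uu = 4.3008
Node ud (S = 72.45): continuation = e^(−0.03)·[0.7343·16.6825 + 0.2657·49.2850] = 24.5946; exercise value = 27.5500 > continuation, so V_ud = 27.5500 (exercise)
Node dd (S = 44.1): continuation = e^(−0.03)·[0.7343·49.2850 + 0.2657·69.1300] = 52.9446; exercise value = 55.9000 > continuation, so V_dd = 55.9000 (exercise)
Node u (S = 103.5): continuation = e^(−0.03)·[0.7343·4.3008 + 0.2657·27.5500] = 10.1675; exercise value = 0.0000 ≤ continuation, so V_u = 10.1675
Node d (S = 63): continuation = e^(−0.03)·[0.7343·27.5500 + 0.2657·55.9000] = 34.0446; exercise value = 37.0000 > continuation, so V_d = 37.0000 (exercise)
Node 0 (S = 90): continuation = e^(−0.03)·[0.7343·10.1675 + 0.2657·37.0000] = 16.7846; exercise value = 10.0000 ≤ continuation, so V_0 = 16.7846

16.78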